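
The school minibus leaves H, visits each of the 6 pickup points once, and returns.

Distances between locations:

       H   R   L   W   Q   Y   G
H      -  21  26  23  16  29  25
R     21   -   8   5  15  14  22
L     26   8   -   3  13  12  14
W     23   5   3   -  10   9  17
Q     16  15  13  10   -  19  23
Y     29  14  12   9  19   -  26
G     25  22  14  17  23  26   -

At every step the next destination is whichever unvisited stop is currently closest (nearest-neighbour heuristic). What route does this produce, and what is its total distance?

H → [Q:16 / R:21 / W:23 / G:25 / L:26 / Y:29] → Q (16)
Q → [W:10 / L:13 / R:15 / Y:19 / G:23] → W (10)
W → [L:3 / R:5 / Y:9 / G:17] → L (3)
L → [R:8 / Y:12 / G:14] → R (8)
R → [Y:14 / G:22] → Y (14)
Y → [G:26] → G (26)
Return G→H: 25.
Total = 16 + 10 + 3 + 8 + 14 + 26 + 25 = 102.

Nearest-neighbour total = 102; route H → Q → W → L → R → Y → G → H.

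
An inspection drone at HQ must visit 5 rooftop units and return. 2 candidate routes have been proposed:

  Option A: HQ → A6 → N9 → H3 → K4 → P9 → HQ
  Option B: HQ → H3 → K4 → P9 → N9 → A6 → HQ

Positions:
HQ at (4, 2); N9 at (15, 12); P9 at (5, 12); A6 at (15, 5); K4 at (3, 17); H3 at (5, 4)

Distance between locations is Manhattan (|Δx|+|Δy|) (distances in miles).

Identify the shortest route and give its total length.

Option A: 14 + 7 + 18 + 15 + 7 + 11 = 72
Option B: 3 + 15 + 7 + 10 + 7 + 14 = 56

Shortest is Option B, total 56 miles.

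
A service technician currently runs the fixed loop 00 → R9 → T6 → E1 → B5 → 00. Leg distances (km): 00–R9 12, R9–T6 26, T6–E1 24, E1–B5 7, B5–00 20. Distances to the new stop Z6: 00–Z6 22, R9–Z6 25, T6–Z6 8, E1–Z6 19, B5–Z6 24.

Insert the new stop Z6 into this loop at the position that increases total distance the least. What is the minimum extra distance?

+3 km — insert Z6 between T6 and E1.

Insertion cost between consecutive stops i–j is d(i,Z6) + d(Z6,j) − d(i,j):
  between 00 and R9: 22 + 25 − 12 = 35
  between R9 and T6: 25 + 8 − 26 = 7
  between T6 and E1: 8 + 19 − 24 = 3
  between E1 and B5: 19 + 24 − 7 = 36
  between B5 and 00: 24 + 22 − 20 = 26
Cheapest insertion is between T6 and E1, adding 3.
New total = 89 + 3 = 92.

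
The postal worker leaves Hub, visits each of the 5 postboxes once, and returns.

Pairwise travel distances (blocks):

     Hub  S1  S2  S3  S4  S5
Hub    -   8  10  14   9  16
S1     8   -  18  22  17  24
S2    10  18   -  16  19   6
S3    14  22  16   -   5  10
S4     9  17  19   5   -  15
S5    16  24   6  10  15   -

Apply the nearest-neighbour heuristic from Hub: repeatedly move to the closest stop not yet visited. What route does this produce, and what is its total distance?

56 blocks along Hub → S1 → S4 → S3 → S5 → S2 → Hub.

Hub → [S1:8 / S4:9 / S2:10 / S3:14 / S5:16] → S1 (8)
S1 → [S4:17 / S2:18 / S3:22 / S5:24] → S4 (17)
S4 → [S3:5 / S5:15 / S2:19] → S3 (5)
S3 → [S5:10 / S2:16] → S5 (10)
S5 → [S2:6] → S2 (6)
Return S2→Hub: 10.
Total = 8 + 17 + 5 + 10 + 6 + 10 = 56.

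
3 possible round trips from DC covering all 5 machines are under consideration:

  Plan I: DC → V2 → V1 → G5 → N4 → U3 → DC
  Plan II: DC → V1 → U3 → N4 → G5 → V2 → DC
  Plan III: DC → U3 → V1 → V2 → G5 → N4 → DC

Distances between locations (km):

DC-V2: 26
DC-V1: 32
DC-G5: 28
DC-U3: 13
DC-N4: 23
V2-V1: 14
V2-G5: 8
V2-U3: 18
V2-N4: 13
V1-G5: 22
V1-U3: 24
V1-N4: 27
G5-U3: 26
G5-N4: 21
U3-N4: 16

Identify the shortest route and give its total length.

Plan I: 26 + 14 + 22 + 21 + 16 + 13 = 112
Plan II: 32 + 24 + 16 + 21 + 8 + 26 = 127
Plan III: 13 + 24 + 14 + 8 + 21 + 23 = 103

103 km — Plan III is the shortest.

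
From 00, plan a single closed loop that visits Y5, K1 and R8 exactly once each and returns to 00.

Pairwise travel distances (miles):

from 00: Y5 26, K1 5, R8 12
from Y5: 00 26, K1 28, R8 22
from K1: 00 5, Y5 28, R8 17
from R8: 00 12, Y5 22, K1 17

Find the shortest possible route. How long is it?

With 3 stops there are 3!/2 = 3 distinct round trips (a route and its reverse cost the same).
00 → Y5 → K1 → R8 → 00: 26+28+17+12 = 83
00 → Y5 → R8 → K1 → 00: 26+22+17+5 = 70
00 → K1 → Y5 → R8 → 00: 5+28+22+12 = 67
The minimum is 67.
One optimal route: 00 → K1 → Y5 → R8 → 00 (or its reverse).

67 miles — the shortest possible round trip.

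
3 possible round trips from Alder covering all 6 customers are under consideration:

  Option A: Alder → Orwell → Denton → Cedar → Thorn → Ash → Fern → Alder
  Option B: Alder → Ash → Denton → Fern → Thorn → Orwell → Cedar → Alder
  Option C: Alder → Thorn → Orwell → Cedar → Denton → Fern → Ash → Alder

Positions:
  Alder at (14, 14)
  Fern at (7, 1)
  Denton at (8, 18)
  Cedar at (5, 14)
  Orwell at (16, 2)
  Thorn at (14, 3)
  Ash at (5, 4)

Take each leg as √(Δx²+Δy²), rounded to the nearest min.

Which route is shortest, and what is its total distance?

Option A: 12 + 18 + 5 + 14 + 9 + 4 + 15 = 77
Option B: 13 + 14 + 17 + 7 + 2 + 16 + 9 = 78
Option C: 11 + 2 + 16 + 5 + 17 + 4 + 13 = 68

Shortest is Option C, total 68 min.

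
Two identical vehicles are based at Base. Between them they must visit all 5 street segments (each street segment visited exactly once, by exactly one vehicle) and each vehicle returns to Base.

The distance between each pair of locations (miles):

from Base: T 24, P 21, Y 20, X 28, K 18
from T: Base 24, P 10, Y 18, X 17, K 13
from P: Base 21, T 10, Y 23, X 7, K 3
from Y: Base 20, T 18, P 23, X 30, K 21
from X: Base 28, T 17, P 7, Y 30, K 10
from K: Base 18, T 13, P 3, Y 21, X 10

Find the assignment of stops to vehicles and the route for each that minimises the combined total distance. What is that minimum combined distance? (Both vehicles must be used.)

Try each way of splitting the stops between the two vehicles (each non-empty) and, for each split, find the best tour for each vehicle:
  {T} + {P, Y, X, K}: 48 + 78 = 126
  {P} + {T, Y, X, K}: 42 + 83 = 125
  {T, P} + {Y, X, K}: 55 + 78 = 133
  {Y} + {T, P, X, K}: 40 + 69 = 109
  {T, Y} + {P, X, K}: 62 + 56 = 118
  {P, Y} + {T, X, K}: 64 + 69 = 133
  … (15 splits in total)
Best: vehicle 1 Base → Y → Base = 40; vehicle 2 Base → T → P → X → K → Base = 69; combined 109.

Minimum combined distance: 109 miles.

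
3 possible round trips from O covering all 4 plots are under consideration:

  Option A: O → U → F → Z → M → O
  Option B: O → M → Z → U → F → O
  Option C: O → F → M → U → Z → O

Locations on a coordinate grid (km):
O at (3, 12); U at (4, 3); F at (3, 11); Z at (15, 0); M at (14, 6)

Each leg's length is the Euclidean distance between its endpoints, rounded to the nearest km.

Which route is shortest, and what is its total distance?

Shortest is Option B, total 39 km.

Option A: 9 + 8 + 16 + 6 + 13 = 52
Option B: 13 + 6 + 11 + 8 + 1 = 39
Option C: 1 + 12 + 10 + 11 + 17 = 51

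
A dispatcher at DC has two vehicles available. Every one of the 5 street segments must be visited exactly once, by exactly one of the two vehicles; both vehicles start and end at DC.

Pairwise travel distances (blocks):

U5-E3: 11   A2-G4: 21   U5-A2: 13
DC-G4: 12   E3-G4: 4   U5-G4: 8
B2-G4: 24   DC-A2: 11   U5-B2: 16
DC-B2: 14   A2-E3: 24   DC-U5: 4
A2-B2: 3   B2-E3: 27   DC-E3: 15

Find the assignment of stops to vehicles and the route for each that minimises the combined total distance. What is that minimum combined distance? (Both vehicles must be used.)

Minimum combined distance: 59 blocks.

Try each way of splitting the stops between the two vehicles (each non-empty) and, for each split, find the best tour for each vehicle:
  {U5} + {A2, B2, E3, G4}: 8 + 57 = 65
  {A2} + {U5, B2, E3, G4}: 22 + 57 = 79
  {U5, A2} + {B2, E3, G4}: 28 + 57 = 85
  {B2} + {U5, A2, E3, G4}: 28 + 51 = 79
  {U5, B2} + {A2, E3, G4}: 34 + 51 = 85
  {A2, B2} + {U5, E3, G4}: 28 + 31 = 59
  … (15 splits in total)
Best: vehicle 1 DC → A2 → B2 → DC = 28; vehicle 2 DC → U5 → E3 → G4 → DC = 31; combined 59.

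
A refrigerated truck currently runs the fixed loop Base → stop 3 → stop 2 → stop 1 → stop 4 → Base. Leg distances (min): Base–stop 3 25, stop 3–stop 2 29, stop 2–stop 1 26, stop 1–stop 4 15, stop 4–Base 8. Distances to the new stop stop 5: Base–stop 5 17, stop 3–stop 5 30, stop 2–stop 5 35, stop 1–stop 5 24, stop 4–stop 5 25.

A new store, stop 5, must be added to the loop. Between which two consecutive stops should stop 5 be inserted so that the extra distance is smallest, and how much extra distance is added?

Minimum extra distance: 22 min, inserting stop 5 between Base and stop 3.

Insertion cost between consecutive stops i–j is d(i,stop 5) + d(stop 5,j) − d(i,j):
  between Base and stop 3: 17 + 30 − 25 = 22
  between stop 3 and stop 2: 30 + 35 − 29 = 36
  between stop 2 and stop 1: 35 + 24 − 26 = 33
  between stop 1 and stop 4: 24 + 25 − 15 = 34
  between stop 4 and Base: 25 + 17 − 8 = 34
Cheapest insertion is between Base and stop 3, adding 22.
New total = 103 + 22 = 125.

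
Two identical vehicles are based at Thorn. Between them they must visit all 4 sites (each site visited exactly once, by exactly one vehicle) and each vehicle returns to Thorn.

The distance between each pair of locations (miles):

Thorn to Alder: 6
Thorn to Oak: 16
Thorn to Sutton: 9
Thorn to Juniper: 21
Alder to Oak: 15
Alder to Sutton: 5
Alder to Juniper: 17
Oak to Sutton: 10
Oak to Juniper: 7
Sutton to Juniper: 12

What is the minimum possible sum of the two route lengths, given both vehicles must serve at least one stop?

Minimum combined distance: 56 miles.

Check every non-empty split of the stops between the two vehicles; for each half take its own optimal tour:
  {Alder} + {Oak, Sutton, Juniper}: 12 + 44 = 56
  {Oak} + {Alder, Sutton, Juniper}: 32 + 44 = 76
  {Alder, Oak} + {Sutton, Juniper}: 37 + 42 = 79
  {Sutton} + {Alder, Oak, Juniper}: 18 + 46 = 64
  {Alder, Sutton} + {Oak, Juniper}: 20 + 44 = 64
  {Oak, Sutton} + {Alder, Juniper}: 35 + 44 = 79
  … (7 splits in total)
Best: vehicle 1 Thorn → Alder → Thorn = 12; vehicle 2 Thorn → Oak → Juniper → Sutton → Thorn = 44; combined 56.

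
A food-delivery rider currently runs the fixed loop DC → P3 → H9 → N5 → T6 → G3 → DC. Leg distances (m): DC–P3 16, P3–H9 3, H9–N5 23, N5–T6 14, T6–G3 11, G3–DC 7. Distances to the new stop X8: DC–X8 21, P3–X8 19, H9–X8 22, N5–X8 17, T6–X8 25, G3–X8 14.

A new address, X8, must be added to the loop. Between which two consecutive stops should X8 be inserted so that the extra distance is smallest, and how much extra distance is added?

Minimum extra distance: 16 m, inserting X8 between H9 and N5.

Insertion cost between consecutive stops i–j is d(i,X8) + d(X8,j) − d(i,j):
  between DC and P3: 21 + 19 − 16 = 24
  between P3 and H9: 19 + 22 − 3 = 38
  between H9 and N5: 22 + 17 − 23 = 16
  between N5 and T6: 17 + 25 − 14 = 28
  between T6 and G3: 25 + 14 − 11 = 28
  between G3 and DC: 14 + 21 − 7 = 28
Cheapest insertion is between H9 and N5, adding 16.
New total = 74 + 16 = 90.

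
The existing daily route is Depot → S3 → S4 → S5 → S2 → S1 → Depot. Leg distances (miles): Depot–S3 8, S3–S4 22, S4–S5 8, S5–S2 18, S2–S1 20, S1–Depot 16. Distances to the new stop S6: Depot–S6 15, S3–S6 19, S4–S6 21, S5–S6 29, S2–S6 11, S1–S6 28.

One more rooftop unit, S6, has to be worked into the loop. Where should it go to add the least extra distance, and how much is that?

Insertion cost between consecutive stops i–j is d(i,S6) + d(S6,j) − d(i,j):
  between Depot and S3: 15 + 19 − 8 = 26
  between S3 and S4: 19 + 21 − 22 = 18
  between S4 and S5: 21 + 29 − 8 = 42
  between S5 and S2: 29 + 11 − 18 = 22
  between S2 and S1: 11 + 28 − 20 = 19
  between S1 and Depot: 28 + 15 − 16 = 27
Cheapest insertion is between S3 and S4, adding 18.
New total = 92 + 18 = 110.

Minimum extra distance: 18 miles, inserting S6 between S3 and S4.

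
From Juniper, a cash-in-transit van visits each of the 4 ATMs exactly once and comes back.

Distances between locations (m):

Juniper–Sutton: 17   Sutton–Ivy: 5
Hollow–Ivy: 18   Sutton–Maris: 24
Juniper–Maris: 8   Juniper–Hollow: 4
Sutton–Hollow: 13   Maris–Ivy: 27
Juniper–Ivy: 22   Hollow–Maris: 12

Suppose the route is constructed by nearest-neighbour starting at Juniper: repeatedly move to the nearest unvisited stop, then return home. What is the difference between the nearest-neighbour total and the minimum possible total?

Juniper: Hollow=4, Maris=8, Sutton=17, Ivy=22 ⇒ Hollow
Hollow: Maris=12, Sutton=13, Ivy=18 ⇒ Maris
Maris: Sutton=24, Ivy=27 ⇒ Sutton
Sutton: Ivy=5 ⇒ Ivy
NN route Juniper → Hollow → Maris → Sutton → Ivy → Juniper costs 67.
Optimal: Juniper → Hollow → Sutton → Ivy → Maris → Juniper costs 57 (by enumerating all 12 distinct tours).
Excess = 67 − 57 = 10.

The nearest-neighbour route is 10 m longer than optimal.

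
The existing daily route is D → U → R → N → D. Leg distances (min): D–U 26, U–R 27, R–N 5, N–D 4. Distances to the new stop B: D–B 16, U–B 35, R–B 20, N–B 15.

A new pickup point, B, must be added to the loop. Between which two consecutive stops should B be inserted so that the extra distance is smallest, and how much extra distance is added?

Insertion cost between consecutive stops i–j is d(i,B) + d(B,j) − d(i,j):
  between D and U: 16 + 35 − 26 = 25
  between U and R: 35 + 20 − 27 = 28
  between R and N: 20 + 15 − 5 = 30
  between N and D: 15 + 16 − 4 = 27
Cheapest insertion is between D and U, adding 25.
New total = 62 + 25 = 87.

Adding 25 min by placing B on the D–U leg.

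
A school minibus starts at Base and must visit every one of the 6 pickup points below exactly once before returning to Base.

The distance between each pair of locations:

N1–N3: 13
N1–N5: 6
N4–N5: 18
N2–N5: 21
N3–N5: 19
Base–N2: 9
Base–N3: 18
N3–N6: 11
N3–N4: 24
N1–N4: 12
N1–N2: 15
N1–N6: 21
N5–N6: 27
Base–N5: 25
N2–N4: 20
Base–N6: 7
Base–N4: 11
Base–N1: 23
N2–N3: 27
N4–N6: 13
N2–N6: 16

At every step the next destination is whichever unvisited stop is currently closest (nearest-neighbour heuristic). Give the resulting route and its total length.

Nearest-neighbour total = 84; route Base → N6 → N3 → N1 → N5 → N4 → N2 → Base.

At Base the remaining stops are N6 7, N2 9, N4 11, N3 18, N1 23, N5 25; go to N6.
At N6 the remaining stops are N3 11, N4 13, N2 16, N1 21, N5 27; go to N3.
At N3 the remaining stops are N1 13, N5 19, N4 24, N2 27; go to N1.
At N1 the remaining stops are N5 6, N4 12, N2 15; go to N5.
At N5 the remaining stops are N4 18, N2 21; go to N4.
At N4 the remaining stops are N2 20; go to N2.
Return N2→Base: 9.
Total = 7 + 11 + 13 + 6 + 18 + 20 + 9 = 84.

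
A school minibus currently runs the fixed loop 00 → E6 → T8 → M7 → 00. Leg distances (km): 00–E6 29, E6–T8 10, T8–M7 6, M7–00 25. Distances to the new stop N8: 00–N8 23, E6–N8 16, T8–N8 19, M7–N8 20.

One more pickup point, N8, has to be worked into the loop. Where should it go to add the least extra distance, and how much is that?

Insertion cost between consecutive stops i–j is d(i,N8) + d(N8,j) − d(i,j):
  between 00 and E6: 23 + 16 − 29 = 10
  between E6 and T8: 16 + 19 − 10 = 25
  between T8 and M7: 19 + 20 − 6 = 33
  between M7 and 00: 20 + 23 − 25 = 18
Cheapest insertion is between 00 and E6, adding 10.
New total = 70 + 10 = 80.

Minimum extra distance: 10 km, inserting N8 between 00 and E6.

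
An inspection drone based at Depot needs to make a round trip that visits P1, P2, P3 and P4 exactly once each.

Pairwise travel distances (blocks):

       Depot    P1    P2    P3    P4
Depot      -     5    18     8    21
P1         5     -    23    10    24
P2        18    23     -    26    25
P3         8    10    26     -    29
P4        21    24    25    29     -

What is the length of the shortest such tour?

With 4 stops there are 4!/2 = 12 distinct round trips (a route and its reverse cost the same).
Depot → P1 → P2 → P3 → P4 → Depot: 5+23+26+29+21 = 104
Depot → P1 → P2 → P4 → P3 → Depot: 5+23+25+29+8 = 90
Depot → P1 → P3 → P2 → P4 → Depot: 5+10+26+25+21 = 87
Depot → P1 → P3 → P4 → P2 → Depot: 5+10+29+25+18 = 87
Depot → P1 → P4 → P2 → P3 → Depot: 5+24+25+26+8 = 88
Depot → P1 → P4 → P3 → P2 → Depot: 5+24+29+26+18 = 102
Depot → P2 → P1 → P3 → P4 → Depot: 18+23+10+29+21 = 101
Depot → P2 → P1 → P4 → P3 → Depot: 18+23+24+29+8 = 102
Depot → P2 → P3 → P1 → P4 → Depot: 18+26+10+24+21 = 99
Depot → P2 → P4 → P1 → P3 → Depot: 18+25+24+10+8 = 85
Depot → P3 → P1 → P2 → P4 → Depot: 8+10+23+25+21 = 87
Depot → P3 → P2 → P1 → P4 → Depot: 8+26+23+24+21 = 102
The minimum is 85.
One optimal route: Depot → P2 → P4 → P1 → P3 → Depot (or its reverse).

85 blocks — the shortest possible round trip.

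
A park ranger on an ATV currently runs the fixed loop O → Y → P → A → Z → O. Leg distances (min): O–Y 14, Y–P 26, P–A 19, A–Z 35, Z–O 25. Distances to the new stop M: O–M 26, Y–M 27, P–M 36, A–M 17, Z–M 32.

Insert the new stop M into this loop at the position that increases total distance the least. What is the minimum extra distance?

Adding 14 min by placing M on the A–Z leg.

Insertion cost between consecutive stops i–j is d(i,M) + d(M,j) − d(i,j):
  between O and Y: 26 + 27 − 14 = 39
  between Y and P: 27 + 36 − 26 = 37
  between P and A: 36 + 17 − 19 = 34
  between A and Z: 17 + 32 − 35 = 14
  between Z and O: 32 + 26 − 25 = 33
Cheapest insertion is between A and Z, adding 14.
New total = 119 + 14 = 133.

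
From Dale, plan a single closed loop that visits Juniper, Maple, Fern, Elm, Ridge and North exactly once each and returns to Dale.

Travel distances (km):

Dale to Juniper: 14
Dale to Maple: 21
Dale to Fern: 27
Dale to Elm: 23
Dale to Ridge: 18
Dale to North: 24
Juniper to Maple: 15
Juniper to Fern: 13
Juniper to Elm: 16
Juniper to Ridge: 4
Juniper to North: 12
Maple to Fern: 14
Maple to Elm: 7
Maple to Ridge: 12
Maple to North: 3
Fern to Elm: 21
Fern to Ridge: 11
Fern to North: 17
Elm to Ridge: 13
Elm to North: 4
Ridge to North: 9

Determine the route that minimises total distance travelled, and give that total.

Shortest round trip = 73 km.

Dale → Juniper → Maple → Fern → Elm → Ridge → North → Dale: 14+15+14+21+13+9+24 = 110
Dale → Juniper → Maple → Fern → Elm → North → Ridge → Dale: 14+15+14+21+4+9+18 = 95
Dale → Juniper → Maple → Fern → Ridge → Elm → North → Dale: 14+15+14+11+13+4+24 = 95
Dale → Juniper → Maple → Fern → Ridge → North → Elm → Dale: 14+15+14+11+9+4+23 = 90
Dale → Juniper → Maple → Fern → North → Elm → Ridge → Dale: 14+15+14+17+4+13+18 = 95
Dale → Juniper → Maple → Fern → North → Ridge → Elm → Dale: 14+15+14+17+9+13+23 = 105
Dale → Juniper → Maple → Elm → Fern → Ridge → North → Dale: 14+15+7+21+11+9+24 = 101
Dale → Juniper → Maple → Elm → Fern → North → Ridge → Dale: 14+15+7+21+17+9+18 = 101
… (352 more)
Dale → Juniper → Ridge → Fern → Maple → North → Elm → Dale: 14+4+11+14+3+4+23 = 73  ← best
The minimum is 73.
One optimal route: Dale → Juniper → Ridge → Fern → Maple → North → Elm → Dale (or its reverse).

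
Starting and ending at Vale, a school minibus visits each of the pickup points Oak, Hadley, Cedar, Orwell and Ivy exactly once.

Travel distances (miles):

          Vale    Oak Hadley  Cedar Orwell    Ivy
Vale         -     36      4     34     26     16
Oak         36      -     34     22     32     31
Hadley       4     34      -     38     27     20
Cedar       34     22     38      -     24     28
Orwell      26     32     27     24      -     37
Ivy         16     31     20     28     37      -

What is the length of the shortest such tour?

124 miles — the shortest possible round trip.

There are 60 distinct closed tours to check (reversals are equivalent).
Vale → Oak → Hadley → Cedar → Orwell → Ivy → Vale: 36+34+38+24+37+16 = 185
Vale → Oak → Hadley → Cedar → Ivy → Orwell → Vale: 36+34+38+28+37+26 = 199
Vale → Oak → Hadley → Orwell → Cedar → Ivy → Vale: 36+34+27+24+28+16 = 165
Vale → Oak → Hadley → Orwell → Ivy → Cedar → Vale: 36+34+27+37+28+34 = 196
Vale → Oak → Hadley → Ivy → Cedar → Orwell → Vale: 36+34+20+28+24+26 = 168
Vale → Oak → Hadley → Ivy → Orwell → Cedar → Vale: 36+34+20+37+24+34 = 185
Vale → Oak → Cedar → Hadley → Orwell → Ivy → Vale: 36+22+38+27+37+16 = 176
Vale → Oak → Cedar → Hadley → Ivy → Orwell → Vale: 36+22+38+20+37+26 = 179
Vale → Oak → Cedar → Orwell → Hadley → Ivy → Vale: 36+22+24+27+20+16 = 145
Vale → Oak → Cedar → Orwell → Ivy → Hadley → Vale: 36+22+24+37+20+4 = 143
Vale → Oak → Cedar → Ivy → Hadley → Orwell → Vale: 36+22+28+20+27+26 = 159
Vale → Oak → Cedar → Ivy → Orwell → Hadley → Vale: 36+22+28+37+27+4 = 154
Vale → Oak → Orwell → Hadley → Cedar → Ivy → Vale: 36+32+27+38+28+16 = 177
Vale → Oak → Orwell → Hadley → Ivy → Cedar → Vale: 36+32+27+20+28+34 = 177
… (46 more)
Vale → Hadley → Orwell → Cedar → Oak → Ivy → Vale: 4+27+24+22+31+16 = 124  ← best
The minimum is 124.
One optimal route: Vale → Hadley → Orwell → Cedar → Oak → Ivy → Vale (or its reverse).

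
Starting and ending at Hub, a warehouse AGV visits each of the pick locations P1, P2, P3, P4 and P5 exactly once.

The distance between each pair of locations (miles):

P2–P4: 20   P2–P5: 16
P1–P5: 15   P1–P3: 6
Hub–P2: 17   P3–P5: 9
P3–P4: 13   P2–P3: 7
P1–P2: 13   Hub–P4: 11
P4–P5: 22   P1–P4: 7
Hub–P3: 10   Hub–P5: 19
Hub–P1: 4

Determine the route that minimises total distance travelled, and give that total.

Minimum total distance: 66 miles.

With 5 stops there are 5!/2 = 60 distinct round trips (a route and its reverse cost the same).
Hub→P1→P2→P3→P4→P5→Hub: 4+13+7+13+22+19 = 78
Hub→P1→P2→P3→P5→P4→Hub: 4+13+7+9+22+11 = 66
Hub→P1→P2→P4→P3→P5→Hub: 4+13+20+13+9+19 = 78
Hub→P1→P2→P4→P5→P3→Hub: 4+13+20+22+9+10 = 78
Hub→P1→P2→P5→P3→P4→Hub: 4+13+16+9+13+11 = 66
Hub→P1→P2→P5→P4→P3→Hub: 4+13+16+22+13+10 = 78
Hub→P1→P3→P2→P4→P5→Hub: 4+6+7+20+22+19 = 78
Hub→P1→P3→P2→P5→P4→Hub: 4+6+7+16+22+11 = 66
Hub→P1→P3→P4→P2→P5→Hub: 4+6+13+20+16+19 = 78
Hub→P1→P3→P4→P5→P2→Hub: 4+6+13+22+16+17 = 78
Hub→P1→P3→P5→P2→P4→Hub: 4+6+9+16+20+11 = 66
Hub→P1→P3→P5→P4→P2→Hub: 4+6+9+22+20+17 = 78
Hub→P1→P4→P2→P3→P5→Hub: 4+7+20+7+9+19 = 66
Hub→P1→P4→P2→P5→P3→Hub: 4+7+20+16+9+10 = 66
… (46 more)
The minimum is 66.
One optimal route: Hub → P1 → P2 → P3 → P5 → P4 → Hub (or its reverse).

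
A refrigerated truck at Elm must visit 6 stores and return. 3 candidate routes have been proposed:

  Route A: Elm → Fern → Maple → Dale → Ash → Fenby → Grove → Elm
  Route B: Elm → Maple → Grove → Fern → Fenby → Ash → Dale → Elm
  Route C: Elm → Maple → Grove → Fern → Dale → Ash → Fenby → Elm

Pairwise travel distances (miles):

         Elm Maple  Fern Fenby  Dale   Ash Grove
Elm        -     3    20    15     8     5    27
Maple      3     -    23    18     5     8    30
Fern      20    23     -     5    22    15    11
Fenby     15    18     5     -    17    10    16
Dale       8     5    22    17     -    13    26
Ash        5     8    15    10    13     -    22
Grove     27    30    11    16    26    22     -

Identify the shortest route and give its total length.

Route A: 20 + 23 + 5 + 13 + 10 + 16 + 27 = 114
Route B: 3 + 30 + 11 + 5 + 10 + 13 + 8 = 80
Route C: 3 + 30 + 11 + 22 + 13 + 10 + 15 = 104

Shortest is Route B, total 80 miles.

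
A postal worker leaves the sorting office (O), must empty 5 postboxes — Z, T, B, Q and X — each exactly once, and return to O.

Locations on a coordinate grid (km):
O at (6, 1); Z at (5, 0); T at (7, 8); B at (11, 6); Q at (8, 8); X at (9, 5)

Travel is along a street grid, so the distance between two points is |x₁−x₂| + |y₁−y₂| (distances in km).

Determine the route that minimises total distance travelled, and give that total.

Minimum total distance: 28 km.

There are 60 distinct closed tours to check (reversals are equivalent).
O-Z-T-B-Q-X-O: 2+10+6+5+4+7 = 34
O-Z-T-B-X-Q-O: 2+10+6+3+4+9 = 34
O-Z-T-Q-B-X-O: 2+10+1+5+3+7 = 28
O-Z-T-Q-X-B-O: 2+10+1+4+3+10 = 30
O-Z-T-X-B-Q-O: 2+10+5+3+5+9 = 34
O-Z-T-X-Q-B-O: 2+10+5+4+5+10 = 36
O-Z-B-T-Q-X-O: 2+12+6+1+4+7 = 32
O-Z-B-T-X-Q-O: 2+12+6+5+4+9 = 38
O-Z-B-Q-T-X-O: 2+12+5+1+5+7 = 32
O-Z-B-Q-X-T-O: 2+12+5+4+5+8 = 36
O-Z-B-X-T-Q-O: 2+12+3+5+1+9 = 32
O-Z-B-X-Q-T-O: 2+12+3+4+1+8 = 30
O-Z-Q-T-B-X-O: 2+11+1+6+3+7 = 30
O-Z-Q-T-X-B-O: 2+11+1+5+3+10 = 32
… (46 more)
The minimum is 28.
One optimal route: O → Z → T → Q → B → X → O (or its reverse).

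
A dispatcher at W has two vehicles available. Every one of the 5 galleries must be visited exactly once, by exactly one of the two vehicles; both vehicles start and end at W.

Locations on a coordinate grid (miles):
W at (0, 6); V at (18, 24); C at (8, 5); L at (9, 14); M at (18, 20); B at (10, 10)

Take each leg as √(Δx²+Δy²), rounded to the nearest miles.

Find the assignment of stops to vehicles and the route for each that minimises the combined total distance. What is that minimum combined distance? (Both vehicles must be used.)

69 miles — the smallest possible combined total.

Try each way of splitting the stops between the two vehicles (each non-empty) and, for each split, find the best tour for each vehicle:
  {V} + {C, L, M, B}: 50 + 49 = 99
  {C} + {V, L, M, B}: 16 + 53 = 69
  {V, C} + {L, M, B}: 54 + 47 = 101
  {L} + {V, C, M, B}: 24 + 55 = 79
  {V, L} + {C, M, B}: 50 + 49 = 99
  {C, L} + {V, M, B}: 29 + 53 = 82
  … (15 splits in total)
Best: vehicle 1 W → C → W = 16; vehicle 2 W → L → V → M → B → W = 53; combined 69.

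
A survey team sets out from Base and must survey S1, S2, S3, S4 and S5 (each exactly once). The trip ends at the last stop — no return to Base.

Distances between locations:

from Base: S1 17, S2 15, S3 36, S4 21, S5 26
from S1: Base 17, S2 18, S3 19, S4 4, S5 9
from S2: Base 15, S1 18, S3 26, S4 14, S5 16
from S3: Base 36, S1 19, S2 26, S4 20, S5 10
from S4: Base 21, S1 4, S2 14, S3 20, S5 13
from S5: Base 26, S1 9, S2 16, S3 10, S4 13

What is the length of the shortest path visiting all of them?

There are 5! = 120 possible orderings.
Base - S1 - S2 - S3 - S4 - S5: 17+18+26+20+13 = 94
Base - S1 - S2 - S3 - S5 - S4: 17+18+26+10+13 = 84
Base - S1 - S2 - S4 - S3 - S5: 17+18+14+20+10 = 79
Base - S1 - S2 - S4 - S5 - S3: 17+18+14+13+10 = 72
Base - S1 - S2 - S5 - S3 - S4: 17+18+16+10+20 = 81
Base - S1 - S2 - S5 - S4 - S3: 17+18+16+13+20 = 84
Base - S1 - S3 - S2 - S4 - S5: 17+19+26+14+13 = 89
Base - S1 - S3 - S2 - S5 - S4: 17+19+26+16+13 = 91
Base - S1 - S3 - S4 - S2 - S5: 17+19+20+14+16 = 86
Base - S1 - S3 - S4 - S5 - S2: 17+19+20+13+16 = 85
Base - S1 - S3 - S5 - S2 - S4: 17+19+10+16+14 = 76
Base - S1 - S3 - S5 - S4 - S2: 17+19+10+13+14 = 73
Base - S1 - S4 - S2 - S3 - S5: 17+4+14+26+10 = 71
Base - S1 - S4 - S2 - S5 - S3: 17+4+14+16+10 = 61
… (106 more)
Base - S2 - S4 - S1 - S5 - S3: 15+14+4+9+10 = 52  ← best
The minimum is 52.
One shortest path: Base → S2 → S4 → S1 → S5 → S3.

Minimum one-way distance = 52.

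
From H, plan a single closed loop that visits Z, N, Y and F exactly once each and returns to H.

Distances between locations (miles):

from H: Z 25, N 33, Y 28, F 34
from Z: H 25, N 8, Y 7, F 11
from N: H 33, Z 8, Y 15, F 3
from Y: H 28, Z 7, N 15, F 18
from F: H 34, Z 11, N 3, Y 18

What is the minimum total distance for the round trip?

There are 12 distinct closed tours to check (reversals are equivalent).
H→Z→N→Y→F→H: 25+8+15+18+34 = 100
H→Z→N→F→Y→H: 25+8+3+18+28 = 82
H→Z→Y→N→F→H: 25+7+15+3+34 = 84
H→Z→Y→F→N→H: 25+7+18+3+33 = 86
H→Z→F→N→Y→H: 25+11+3+15+28 = 82
H→Z→F→Y→N→H: 25+11+18+15+33 = 102
H→N→Z→Y→F→H: 33+8+7+18+34 = 100
H→N→Z→F→Y→H: 33+8+11+18+28 = 98
H→N→Y→Z→F→H: 33+15+7+11+34 = 100
H→N→F→Z→Y→H: 33+3+11+7+28 = 82
H→Y→Z→N→F→H: 28+7+8+3+34 = 80
H→Y→N→Z→F→H: 28+15+8+11+34 = 96
The minimum is 80.
One optimal route: H → Y → Z → N → F → H (or its reverse).

80 miles — the shortest possible round trip.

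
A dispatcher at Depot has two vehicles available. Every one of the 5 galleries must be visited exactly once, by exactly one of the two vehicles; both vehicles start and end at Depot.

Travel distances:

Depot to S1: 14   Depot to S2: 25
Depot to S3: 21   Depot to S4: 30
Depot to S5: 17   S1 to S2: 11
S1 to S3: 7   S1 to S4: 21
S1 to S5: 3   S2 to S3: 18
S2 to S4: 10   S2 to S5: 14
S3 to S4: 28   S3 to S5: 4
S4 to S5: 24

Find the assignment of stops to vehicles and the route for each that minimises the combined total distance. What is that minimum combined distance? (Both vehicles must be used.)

Check every non-empty split of the stops between the two vehicles; for each half take its own optimal tour:
  {S1} + {S2, S3, S4, S5}: 28 + 79 = 107
  {S2} + {S1, S3, S4, S5}: 50 + 79 = 129
  {S1, S2} + {S3, S4, S5}: 50 + 79 = 129
  {S3} + {S1, S2, S4, S5}: 42 + 71 = 113
  {S1, S3} + {S2, S4, S5}: 42 + 71 = 113
  {S2, S3} + {S1, S4, S5}: 64 + 71 = 135
  … (15 splits in total)
Best: vehicle 1 Depot → S1 → Depot = 28; vehicle 2 Depot → S3 → S5 → S2 → S4 → Depot = 79; combined 107.

107 — the smallest possible combined total.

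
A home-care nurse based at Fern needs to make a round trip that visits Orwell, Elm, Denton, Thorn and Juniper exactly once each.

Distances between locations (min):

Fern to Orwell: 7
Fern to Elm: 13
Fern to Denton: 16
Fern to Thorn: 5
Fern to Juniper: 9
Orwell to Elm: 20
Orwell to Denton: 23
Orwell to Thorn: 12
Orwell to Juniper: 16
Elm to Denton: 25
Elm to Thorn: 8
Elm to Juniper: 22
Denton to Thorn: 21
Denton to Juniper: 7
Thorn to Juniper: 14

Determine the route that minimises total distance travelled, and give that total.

68 min — the shortest possible round trip.

With 5 stops there are 5!/2 = 60 distinct round trips (a route and its reverse cost the same).
Fern - Orwell - Elm - Denton - Thorn - Juniper - Fern: 7+20+25+21+14+9 = 96
Fern - Orwell - Elm - Denton - Juniper - Thorn - Fern: 7+20+25+7+14+5 = 78
Fern - Orwell - Elm - Thorn - Denton - Juniper - Fern: 7+20+8+21+7+9 = 72
Fern - Orwell - Elm - Thorn - Juniper - Denton - Fern: 7+20+8+14+7+16 = 72
Fern - Orwell - Elm - Juniper - Denton - Thorn - Fern: 7+20+22+7+21+5 = 82
Fern - Orwell - Elm - Juniper - Thorn - Denton - Fern: 7+20+22+14+21+16 = 100
Fern - Orwell - Denton - Elm - Thorn - Juniper - Fern: 7+23+25+8+14+9 = 86
Fern - Orwell - Denton - Elm - Juniper - Thorn - Fern: 7+23+25+22+14+5 = 96
Fern - Orwell - Denton - Thorn - Elm - Juniper - Fern: 7+23+21+8+22+9 = 90
Fern - Orwell - Denton - Thorn - Juniper - Elm - Fern: 7+23+21+14+22+13 = 100
Fern - Orwell - Denton - Juniper - Elm - Thorn - Fern: 7+23+7+22+8+5 = 72
Fern - Orwell - Denton - Juniper - Thorn - Elm - Fern: 7+23+7+14+8+13 = 72
Fern - Orwell - Thorn - Elm - Denton - Juniper - Fern: 7+12+8+25+7+9 = 68
Fern - Orwell - Thorn - Elm - Juniper - Denton - Fern: 7+12+8+22+7+16 = 72
… (46 more)
The minimum is 68.
One optimal route: Fern → Orwell → Thorn → Elm → Denton → Juniper → Fern (or its reverse).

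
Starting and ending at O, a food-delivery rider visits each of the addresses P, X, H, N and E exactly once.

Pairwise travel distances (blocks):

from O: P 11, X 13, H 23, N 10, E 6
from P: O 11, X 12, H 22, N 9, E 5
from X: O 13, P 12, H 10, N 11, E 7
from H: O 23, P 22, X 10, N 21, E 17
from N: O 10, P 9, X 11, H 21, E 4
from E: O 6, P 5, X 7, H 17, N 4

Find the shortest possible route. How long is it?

64 blocks — the shortest possible round trip.

With 5 stops there are 5!/2 = 60 distinct round trips (a route and its reverse cost the same).
O→P→X→H→N→E→O: 11+12+10+21+4+6 = 64
O→P→X→H→E→N→O: 11+12+10+17+4+10 = 64
O→P→X→N→H→E→O: 11+12+11+21+17+6 = 78
O→P→X→N→E→H→O: 11+12+11+4+17+23 = 78
O→P→X→E→H→N→O: 11+12+7+17+21+10 = 78
O→P→X→E→N→H→O: 11+12+7+4+21+23 = 78
O→P→H→X→N→E→O: 11+22+10+11+4+6 = 64
O→P→H→X→E→N→O: 11+22+10+7+4+10 = 64
O→P→H→N→X→E→O: 11+22+21+11+7+6 = 78
O→P→H→N→E→X→O: 11+22+21+4+7+13 = 78
O→P→H→E→X→N→O: 11+22+17+7+11+10 = 78
O→P→H→E→N→X→O: 11+22+17+4+11+13 = 78
O→P→N→X→H→E→O: 11+9+11+10+17+6 = 64
O→P→N→X→E→H→O: 11+9+11+7+17+23 = 78
… (46 more)
The minimum is 64.
One optimal route: O → P → X → H → N → E → O (or its reverse).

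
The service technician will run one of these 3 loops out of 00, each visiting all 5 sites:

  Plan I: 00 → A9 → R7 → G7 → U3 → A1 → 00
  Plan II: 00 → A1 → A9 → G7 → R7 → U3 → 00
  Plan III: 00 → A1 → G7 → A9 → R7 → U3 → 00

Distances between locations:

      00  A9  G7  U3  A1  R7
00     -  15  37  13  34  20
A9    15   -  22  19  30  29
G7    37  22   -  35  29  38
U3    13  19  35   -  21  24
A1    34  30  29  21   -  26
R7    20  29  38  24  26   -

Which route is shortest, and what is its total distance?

Plan I: 15 + 29 + 38 + 35 + 21 + 34 = 172
Plan II: 34 + 30 + 22 + 38 + 24 + 13 = 161
Plan III: 34 + 29 + 22 + 29 + 24 + 13 = 151

151 — Plan III is the shortest.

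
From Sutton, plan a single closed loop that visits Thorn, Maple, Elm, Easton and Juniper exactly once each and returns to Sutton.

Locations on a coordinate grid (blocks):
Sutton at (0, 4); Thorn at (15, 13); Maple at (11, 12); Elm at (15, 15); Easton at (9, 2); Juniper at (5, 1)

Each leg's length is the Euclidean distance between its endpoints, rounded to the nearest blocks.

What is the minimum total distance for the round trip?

Sutton→Thorn→Maple→Elm→Easton→Juniper→Sutton: 17+4+5+14+4+6 = 50
Sutton→Thorn→Maple→Elm→Juniper→Easton→Sutton: 17+4+5+17+4+9 = 56
Sutton→Thorn→Maple→Easton→Elm→Juniper→Sutton: 17+4+10+14+17+6 = 68
Sutton→Thorn→Maple→Easton→Juniper→Elm→Sutton: 17+4+10+4+17+19 = 71
Sutton→Thorn→Maple→Juniper→Elm→Easton→Sutton: 17+4+13+17+14+9 = 74
Sutton→Thorn→Maple→Juniper→Easton→Elm→Sutton: 17+4+13+4+14+19 = 71
Sutton→Thorn→Elm→Maple→Easton→Juniper→Sutton: 17+2+5+10+4+6 = 44
Sutton→Thorn→Elm→Maple→Juniper→Easton→Sutton: 17+2+5+13+4+9 = 50
Sutton→Thorn→Elm→Easton→Maple→Juniper→Sutton: 17+2+14+10+13+6 = 62
Sutton→Thorn→Elm→Easton→Juniper→Maple→Sutton: 17+2+14+4+13+14 = 64
Sutton→Thorn→Elm→Juniper→Maple→Easton→Sutton: 17+2+17+13+10+9 = 68
Sutton→Thorn→Elm→Juniper→Easton→Maple→Sutton: 17+2+17+4+10+14 = 64
Sutton→Thorn→Easton→Maple→Elm→Juniper→Sutton: 17+13+10+5+17+6 = 68
Sutton→Thorn→Easton→Maple→Juniper→Elm→Sutton: 17+13+10+13+17+19 = 89
… (46 more)
The minimum is 44.
One optimal route: Sutton → Thorn → Elm → Maple → Easton → Juniper → Sutton (or its reverse).

Minimum total distance: 44 blocks.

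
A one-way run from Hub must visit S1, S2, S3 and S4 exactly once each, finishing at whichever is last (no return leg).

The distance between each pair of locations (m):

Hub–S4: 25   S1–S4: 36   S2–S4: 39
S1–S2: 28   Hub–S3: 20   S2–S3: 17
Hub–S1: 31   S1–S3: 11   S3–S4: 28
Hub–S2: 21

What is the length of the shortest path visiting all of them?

There are 4! = 24 possible orderings.
Hub → S1 → S2 → S3 → S4: 31+28+17+28 = 104
Hub → S1 → S2 → S4 → S3: 31+28+39+28 = 126
Hub → S1 → S3 → S2 → S4: 31+11+17+39 = 98
Hub → S1 → S3 → S4 → S2: 31+11+28+39 = 109
Hub → S1 → S4 → S2 → S3: 31+36+39+17 = 123
Hub → S1 → S4 → S3 → S2: 31+36+28+17 = 112
Hub → S2 → S1 → S3 → S4: 21+28+11+28 = 88
Hub → S2 → S1 → S4 → S3: 21+28+36+28 = 113
Hub → S2 → S3 → S1 → S4: 21+17+11+36 = 85
Hub → S2 → S3 → S4 → S1: 21+17+28+36 = 102
Hub → S2 → S4 → S1 → S3: 21+39+36+11 = 107
Hub → S2 → S4 → S3 → S1: 21+39+28+11 = 99
Hub → S3 → S1 → S2 → S4: 20+11+28+39 = 98
Hub → S3 → S1 → S4 → S2: 20+11+36+39 = 106
… (10 more)
The minimum is 85.
One shortest path: Hub → S2 → S3 → S1 → S4.

Minimum one-way distance = 85 m.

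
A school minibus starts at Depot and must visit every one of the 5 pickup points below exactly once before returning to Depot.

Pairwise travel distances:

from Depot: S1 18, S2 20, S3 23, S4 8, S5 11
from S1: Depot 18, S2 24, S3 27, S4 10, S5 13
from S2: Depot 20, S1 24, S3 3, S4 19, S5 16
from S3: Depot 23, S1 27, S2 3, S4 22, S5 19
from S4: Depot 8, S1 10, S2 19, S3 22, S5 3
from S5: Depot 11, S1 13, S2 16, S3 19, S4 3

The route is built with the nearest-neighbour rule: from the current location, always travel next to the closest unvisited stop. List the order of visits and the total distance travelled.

From Depot: distances to unvisited — S4=8, S5=11, S1=18, S2=20, S3=23. Nearest is S4 (8).
From S4: distances to unvisited — S5=3, S1=10, S2=19, S3=22. Nearest is S5 (3).
From S5: distances to unvisited — S1=13, S2=16, S3=19. Nearest is S1 (13).
From S1: distances to unvisited — S2=24, S3=27. Nearest is S2 (24).
From S2: distances to unvisited — S3=3. Nearest is S3 (3).
Return S3→Depot: 23.
Total = 8 + 3 + 13 + 24 + 3 + 23 = 74.

Total distance 74 via the nearest-neighbour route Depot → S4 → S5 → S1 → S2 → S3 → Depot.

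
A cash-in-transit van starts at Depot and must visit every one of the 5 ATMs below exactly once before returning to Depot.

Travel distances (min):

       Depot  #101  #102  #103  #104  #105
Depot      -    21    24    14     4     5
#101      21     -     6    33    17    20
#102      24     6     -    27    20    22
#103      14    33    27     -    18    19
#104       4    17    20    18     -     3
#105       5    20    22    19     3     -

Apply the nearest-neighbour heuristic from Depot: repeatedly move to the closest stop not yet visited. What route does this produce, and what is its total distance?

Total distance 80 min via the nearest-neighbour route Depot → #104 → #105 → #103 → #102 → #101 → Depot.

At Depot the remaining stops are #104 4, #105 5, #103 14, #101 21, #102 24; go to #104.
At #104 the remaining stops are #105 3, #101 17, #103 18, #102 20; go to #105.
At #105 the remaining stops are #103 19, #101 20, #102 22; go to #103.
At #103 the remaining stops are #102 27, #101 33; go to #102.
At #102 the remaining stops are #101 6; go to #101.
Return #101→Depot: 21.
Total = 4 + 3 + 19 + 27 + 6 + 21 = 80.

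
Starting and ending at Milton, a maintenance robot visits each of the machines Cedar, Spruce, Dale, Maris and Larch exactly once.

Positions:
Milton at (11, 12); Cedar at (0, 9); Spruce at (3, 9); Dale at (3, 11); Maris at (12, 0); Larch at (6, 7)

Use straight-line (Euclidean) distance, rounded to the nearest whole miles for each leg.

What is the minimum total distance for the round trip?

Milton → Cedar → Spruce → Dale → Maris → Larch → Milton: 11+3+2+14+9+7 = 46
Milton → Cedar → Spruce → Dale → Larch → Maris → Milton: 11+3+2+5+9+12 = 42
Milton → Cedar → Spruce → Maris → Dale → Larch → Milton: 11+3+13+14+5+7 = 53
Milton → Cedar → Spruce → Maris → Larch → Dale → Milton: 11+3+13+9+5+8 = 49
Milton → Cedar → Spruce → Larch → Dale → Maris → Milton: 11+3+4+5+14+12 = 49
Milton → Cedar → Spruce → Larch → Maris → Dale → Milton: 11+3+4+9+14+8 = 49
Milton → Cedar → Dale → Spruce → Maris → Larch → Milton: 11+4+2+13+9+7 = 46
Milton → Cedar → Dale → Spruce → Larch → Maris → Milton: 11+4+2+4+9+12 = 42
Milton → Cedar → Dale → Maris → Spruce → Larch → Milton: 11+4+14+13+4+7 = 53
Milton → Cedar → Dale → Maris → Larch → Spruce → Milton: 11+4+14+9+4+9 = 51
Milton → Cedar → Dale → Larch → Spruce → Maris → Milton: 11+4+5+4+13+12 = 49
Milton → Cedar → Dale → Larch → Maris → Spruce → Milton: 11+4+5+9+13+9 = 51
Milton → Cedar → Maris → Spruce → Dale → Larch → Milton: 11+15+13+2+5+7 = 53
Milton → Cedar → Maris → Spruce → Larch → Dale → Milton: 11+15+13+4+5+8 = 56
… (46 more)
Milton → Dale → Cedar → Spruce → Larch → Maris → Milton: 8+4+3+4+9+12 = 40  ← best
The minimum is 40.
One optimal route: Milton → Dale → Cedar → Spruce → Larch → Maris → Milton (or its reverse).

Minimum total distance: 40 miles.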